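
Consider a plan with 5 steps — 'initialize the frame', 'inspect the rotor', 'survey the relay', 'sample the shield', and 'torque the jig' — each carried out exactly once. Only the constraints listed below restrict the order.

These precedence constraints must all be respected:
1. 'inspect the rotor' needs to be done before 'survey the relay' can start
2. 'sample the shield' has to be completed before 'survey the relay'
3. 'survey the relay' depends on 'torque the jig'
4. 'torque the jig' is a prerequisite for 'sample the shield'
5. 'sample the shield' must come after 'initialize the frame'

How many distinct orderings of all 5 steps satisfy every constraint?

8

3 steps have no prerequisites ('initialize the frame', 'inspect the rotor', 'torque the jig'), so any of them could come first.
Enumerating by repeatedly choosing an available step (one whose prerequisites are all placed) gives 8 distinct complete orderings.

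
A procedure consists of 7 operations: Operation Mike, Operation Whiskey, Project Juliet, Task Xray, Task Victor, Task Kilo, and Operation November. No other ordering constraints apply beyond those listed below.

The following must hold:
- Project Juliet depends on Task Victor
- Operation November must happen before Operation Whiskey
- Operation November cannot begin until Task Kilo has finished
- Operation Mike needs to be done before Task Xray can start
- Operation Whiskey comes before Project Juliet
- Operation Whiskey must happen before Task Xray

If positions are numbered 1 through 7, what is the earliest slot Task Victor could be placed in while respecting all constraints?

1

Task Victor has no prerequisites at all, so it can go in position 1.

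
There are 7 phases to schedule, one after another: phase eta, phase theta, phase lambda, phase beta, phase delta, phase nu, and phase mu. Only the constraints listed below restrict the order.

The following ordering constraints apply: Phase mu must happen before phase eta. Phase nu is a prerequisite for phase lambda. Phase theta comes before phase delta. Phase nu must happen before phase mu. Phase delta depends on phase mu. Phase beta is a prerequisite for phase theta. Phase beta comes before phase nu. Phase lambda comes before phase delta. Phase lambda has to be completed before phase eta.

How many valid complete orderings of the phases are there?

Phase beta is the only phase with nothing required before it, so every ordering starts there.
Counting all ways to extend the partial order to a total order gives 18.

18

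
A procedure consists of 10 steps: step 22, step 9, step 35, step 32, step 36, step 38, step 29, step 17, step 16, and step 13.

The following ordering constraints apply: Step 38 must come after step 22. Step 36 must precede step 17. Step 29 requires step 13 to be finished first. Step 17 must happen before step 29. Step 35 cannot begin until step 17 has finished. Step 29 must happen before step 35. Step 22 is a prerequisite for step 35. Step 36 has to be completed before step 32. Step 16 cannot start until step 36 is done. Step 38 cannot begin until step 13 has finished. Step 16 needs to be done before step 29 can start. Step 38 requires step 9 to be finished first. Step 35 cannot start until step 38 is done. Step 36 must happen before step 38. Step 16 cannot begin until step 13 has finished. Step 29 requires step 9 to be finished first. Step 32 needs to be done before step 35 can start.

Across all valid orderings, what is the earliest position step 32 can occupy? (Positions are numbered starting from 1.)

The only step forced before step 32 (directly or transitively) is step 36.
So at minimum 1 step comes before step 32, putting step 32 no earlier than position 2. That position is achievable by scheduling exactly that predecessor first.

2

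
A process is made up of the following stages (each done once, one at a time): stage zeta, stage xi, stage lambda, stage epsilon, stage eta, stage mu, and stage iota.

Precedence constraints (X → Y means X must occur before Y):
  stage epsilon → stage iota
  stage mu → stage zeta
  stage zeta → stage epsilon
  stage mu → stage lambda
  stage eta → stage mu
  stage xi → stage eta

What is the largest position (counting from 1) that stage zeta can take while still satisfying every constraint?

5

Every stage that must follow stage zeta has to come after it. Tracing all chains starting from stage zeta, those stages are: stage epsilon, stage iota — 2 in total.
So at least 2 stages follow stage zeta, putting stage zeta no later than position 5. That position is achievable by scheduling everything else first.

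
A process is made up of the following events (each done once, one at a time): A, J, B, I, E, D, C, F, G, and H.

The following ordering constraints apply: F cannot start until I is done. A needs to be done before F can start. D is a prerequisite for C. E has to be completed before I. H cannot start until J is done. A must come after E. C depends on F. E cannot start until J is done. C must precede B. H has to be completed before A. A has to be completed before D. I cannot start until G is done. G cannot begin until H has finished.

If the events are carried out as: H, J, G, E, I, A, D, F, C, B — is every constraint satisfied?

No

In the proposed order, H appears before J.
Since J is required before H, the ordering is invalid.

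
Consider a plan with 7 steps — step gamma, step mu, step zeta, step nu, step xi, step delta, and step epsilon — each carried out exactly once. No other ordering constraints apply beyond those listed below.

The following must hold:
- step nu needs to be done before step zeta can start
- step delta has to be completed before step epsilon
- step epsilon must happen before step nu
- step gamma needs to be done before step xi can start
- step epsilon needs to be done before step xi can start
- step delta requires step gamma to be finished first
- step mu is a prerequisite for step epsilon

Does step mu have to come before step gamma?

No chain of constraints connects step mu to step gamma in either direction.
There exist valid orderings with step gamma before step mu, so step mu is not required to come first.

No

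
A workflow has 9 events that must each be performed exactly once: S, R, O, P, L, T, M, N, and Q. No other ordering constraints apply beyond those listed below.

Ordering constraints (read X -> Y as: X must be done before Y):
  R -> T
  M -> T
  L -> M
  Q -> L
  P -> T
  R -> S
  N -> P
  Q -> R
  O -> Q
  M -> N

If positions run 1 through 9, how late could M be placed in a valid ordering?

Every event that must follow M has to come after it. Tracing all chains starting from M, those events are: P, T, N — 3 in total.
So at least 3 events follow M, putting M no later than position 6. That position is achievable by scheduling everything else first.

6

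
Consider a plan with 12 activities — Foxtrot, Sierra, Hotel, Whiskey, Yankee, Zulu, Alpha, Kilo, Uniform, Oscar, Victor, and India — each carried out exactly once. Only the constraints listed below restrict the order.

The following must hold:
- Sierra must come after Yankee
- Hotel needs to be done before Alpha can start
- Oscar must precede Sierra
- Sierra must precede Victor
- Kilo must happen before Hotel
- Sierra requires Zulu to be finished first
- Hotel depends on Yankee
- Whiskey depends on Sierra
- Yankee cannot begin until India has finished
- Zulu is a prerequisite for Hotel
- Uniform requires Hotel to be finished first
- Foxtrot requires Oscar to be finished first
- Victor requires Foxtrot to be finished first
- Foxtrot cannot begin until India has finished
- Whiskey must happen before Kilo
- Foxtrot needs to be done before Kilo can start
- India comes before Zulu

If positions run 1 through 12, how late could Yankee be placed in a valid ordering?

5

Every activity that must follow Yankee has to come after it. Tracing all chains starting from Yankee, those activities are: Sierra, Hotel, Whiskey, Alpha, Kilo, Uniform, Victor — 7 in total.
With 7 mandatory successors out of 12 activities total, the latest slot for Yankee is 12−7 = 5, and it's reachable by doing all non-successors before Yankee.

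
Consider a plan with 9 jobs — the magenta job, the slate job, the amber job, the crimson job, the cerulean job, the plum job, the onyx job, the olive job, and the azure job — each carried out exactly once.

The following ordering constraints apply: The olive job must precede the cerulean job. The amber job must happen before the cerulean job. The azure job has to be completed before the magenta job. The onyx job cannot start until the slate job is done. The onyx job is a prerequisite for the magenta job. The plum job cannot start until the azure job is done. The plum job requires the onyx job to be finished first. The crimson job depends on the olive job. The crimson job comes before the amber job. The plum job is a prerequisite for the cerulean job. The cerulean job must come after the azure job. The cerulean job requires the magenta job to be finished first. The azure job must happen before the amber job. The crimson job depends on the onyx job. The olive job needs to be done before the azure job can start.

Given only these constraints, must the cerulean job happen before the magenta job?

In fact the dependencies run the other way: the magenta job → the cerulean job.
So the cerulean job does not have to come before the magenta job — it cannot.

No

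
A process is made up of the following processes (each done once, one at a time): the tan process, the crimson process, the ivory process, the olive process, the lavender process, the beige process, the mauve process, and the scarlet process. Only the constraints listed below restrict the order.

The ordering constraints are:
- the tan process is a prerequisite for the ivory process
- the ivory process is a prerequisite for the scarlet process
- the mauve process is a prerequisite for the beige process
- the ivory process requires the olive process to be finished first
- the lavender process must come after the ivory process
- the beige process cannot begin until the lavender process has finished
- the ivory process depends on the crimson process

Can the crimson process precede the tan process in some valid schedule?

Nothing in the constraints forces the tan process before the crimson process — there is no chain from the tan process to the crimson process.
So a valid ordering placing the crimson process earlier than the tan process exists.

Yes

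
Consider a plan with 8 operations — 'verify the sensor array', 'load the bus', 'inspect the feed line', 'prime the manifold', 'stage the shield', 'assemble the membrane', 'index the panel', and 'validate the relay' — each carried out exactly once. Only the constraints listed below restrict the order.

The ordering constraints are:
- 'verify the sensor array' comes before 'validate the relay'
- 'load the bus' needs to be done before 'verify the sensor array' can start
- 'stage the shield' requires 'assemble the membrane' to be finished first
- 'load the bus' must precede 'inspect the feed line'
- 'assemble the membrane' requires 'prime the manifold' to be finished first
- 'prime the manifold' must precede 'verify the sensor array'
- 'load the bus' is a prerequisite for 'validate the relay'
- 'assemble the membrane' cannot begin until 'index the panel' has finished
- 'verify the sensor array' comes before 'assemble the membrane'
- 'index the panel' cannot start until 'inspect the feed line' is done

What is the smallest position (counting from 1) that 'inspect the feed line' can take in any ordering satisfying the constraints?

The only operation forced before 'inspect the feed line' (directly or transitively) is 'load the bus'.
With 1 mandatory predecessor, the earliest 'inspect the feed line' can sit is position 1+1 = 2, and placing just that one first achieves it.

2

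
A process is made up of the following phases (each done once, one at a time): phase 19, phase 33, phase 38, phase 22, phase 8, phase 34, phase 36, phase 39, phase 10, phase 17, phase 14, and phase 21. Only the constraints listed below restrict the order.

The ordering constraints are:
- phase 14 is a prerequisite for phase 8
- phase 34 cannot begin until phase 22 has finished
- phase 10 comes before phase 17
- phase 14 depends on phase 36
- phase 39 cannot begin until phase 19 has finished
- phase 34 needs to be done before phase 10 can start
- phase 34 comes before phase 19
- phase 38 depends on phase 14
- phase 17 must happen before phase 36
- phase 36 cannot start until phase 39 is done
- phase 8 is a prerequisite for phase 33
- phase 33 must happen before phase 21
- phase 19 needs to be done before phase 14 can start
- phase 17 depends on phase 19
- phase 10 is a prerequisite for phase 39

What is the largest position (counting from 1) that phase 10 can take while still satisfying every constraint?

Following every chain forward from phase 10, the phases that must come later are phase 33, phase 38, phase 8, phase 36, phase 39, phase 17, phase 14, phase 21 — 8 of them.
So at least 8 phases follow phase 10, putting phase 10 no later than position 4. That position is achievable by scheduling everything else first.

4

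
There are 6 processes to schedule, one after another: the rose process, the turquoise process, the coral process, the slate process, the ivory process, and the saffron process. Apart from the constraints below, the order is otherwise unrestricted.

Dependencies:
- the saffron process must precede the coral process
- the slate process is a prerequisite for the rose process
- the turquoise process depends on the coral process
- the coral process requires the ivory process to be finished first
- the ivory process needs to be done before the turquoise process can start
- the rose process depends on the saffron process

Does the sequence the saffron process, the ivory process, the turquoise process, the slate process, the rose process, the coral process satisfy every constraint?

No

In the proposed order, the turquoise process appears before the coral process.
Since the coral process is required before the turquoise process, the ordering is invalid.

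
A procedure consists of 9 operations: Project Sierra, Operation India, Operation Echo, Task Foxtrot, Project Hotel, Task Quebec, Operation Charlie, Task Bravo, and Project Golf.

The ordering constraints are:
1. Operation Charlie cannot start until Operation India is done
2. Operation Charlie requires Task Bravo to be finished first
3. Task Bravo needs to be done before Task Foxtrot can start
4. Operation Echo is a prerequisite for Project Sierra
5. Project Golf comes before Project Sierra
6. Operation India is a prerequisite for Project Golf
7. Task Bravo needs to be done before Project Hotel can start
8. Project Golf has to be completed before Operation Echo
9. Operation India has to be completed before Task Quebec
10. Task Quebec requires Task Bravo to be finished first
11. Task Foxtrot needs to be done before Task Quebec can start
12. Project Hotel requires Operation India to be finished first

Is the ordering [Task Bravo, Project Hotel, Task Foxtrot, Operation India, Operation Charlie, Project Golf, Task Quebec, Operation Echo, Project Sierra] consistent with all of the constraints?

In the proposed order, Project Hotel appears before Operation India.
That contradicts the constraint that Operation India must precede Project Hotel.

No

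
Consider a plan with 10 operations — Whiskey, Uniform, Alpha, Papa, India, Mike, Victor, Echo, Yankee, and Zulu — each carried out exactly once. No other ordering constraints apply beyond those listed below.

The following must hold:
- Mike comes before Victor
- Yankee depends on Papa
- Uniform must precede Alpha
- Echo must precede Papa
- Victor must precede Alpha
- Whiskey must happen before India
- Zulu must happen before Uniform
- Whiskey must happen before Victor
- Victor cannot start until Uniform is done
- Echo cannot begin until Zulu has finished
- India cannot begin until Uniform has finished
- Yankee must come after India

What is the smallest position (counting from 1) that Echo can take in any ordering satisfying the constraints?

2

The only operation forced before Echo (directly or transitively) is Zulu.
With 1 mandatory predecessor, the earliest Echo can sit is position 1+1 = 2, and placing just that one first achieves it.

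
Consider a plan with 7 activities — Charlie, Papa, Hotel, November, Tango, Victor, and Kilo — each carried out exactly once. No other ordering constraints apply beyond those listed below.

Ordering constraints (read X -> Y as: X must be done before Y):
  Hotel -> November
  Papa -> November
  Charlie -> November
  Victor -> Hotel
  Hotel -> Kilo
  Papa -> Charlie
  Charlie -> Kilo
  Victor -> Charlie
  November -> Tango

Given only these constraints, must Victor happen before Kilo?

Following the dependencies: Victor → Charlie → Kilo.
That forces Victor before Kilo in every valid schedule.

Yes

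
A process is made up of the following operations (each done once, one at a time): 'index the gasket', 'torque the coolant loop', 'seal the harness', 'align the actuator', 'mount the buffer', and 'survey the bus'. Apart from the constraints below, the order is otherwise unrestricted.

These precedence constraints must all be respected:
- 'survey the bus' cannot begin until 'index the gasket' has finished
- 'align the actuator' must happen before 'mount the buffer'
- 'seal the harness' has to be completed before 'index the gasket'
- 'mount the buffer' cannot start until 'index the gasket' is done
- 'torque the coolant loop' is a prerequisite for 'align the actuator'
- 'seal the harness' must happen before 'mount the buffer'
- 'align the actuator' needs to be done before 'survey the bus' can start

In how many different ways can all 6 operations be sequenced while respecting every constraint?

The operations with no prerequisites are 'torque the coolant loop', 'seal the harness'; any of them can be placed first.
Counting all ways to extend the partial order to a total order gives 12.

12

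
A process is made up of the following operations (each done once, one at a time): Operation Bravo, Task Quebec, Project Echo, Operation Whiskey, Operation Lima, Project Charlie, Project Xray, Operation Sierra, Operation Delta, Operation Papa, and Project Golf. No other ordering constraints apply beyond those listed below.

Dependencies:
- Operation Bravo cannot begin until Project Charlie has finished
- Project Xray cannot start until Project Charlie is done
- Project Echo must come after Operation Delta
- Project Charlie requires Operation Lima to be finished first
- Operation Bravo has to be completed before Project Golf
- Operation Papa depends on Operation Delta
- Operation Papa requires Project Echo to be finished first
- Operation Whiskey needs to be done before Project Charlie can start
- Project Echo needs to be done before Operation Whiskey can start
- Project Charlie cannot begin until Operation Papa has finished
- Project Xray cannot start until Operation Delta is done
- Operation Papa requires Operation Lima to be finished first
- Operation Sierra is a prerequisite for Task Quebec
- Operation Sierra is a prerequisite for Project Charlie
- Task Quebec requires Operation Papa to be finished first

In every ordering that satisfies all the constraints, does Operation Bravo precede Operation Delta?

No

The constraints actually force Operation Delta before Operation Bravo (via Operation Delta → Operation Papa → Project Charlie → Operation Bravo), not the other way around.
So Operation Bravo does not have to come before Operation Delta — it cannot.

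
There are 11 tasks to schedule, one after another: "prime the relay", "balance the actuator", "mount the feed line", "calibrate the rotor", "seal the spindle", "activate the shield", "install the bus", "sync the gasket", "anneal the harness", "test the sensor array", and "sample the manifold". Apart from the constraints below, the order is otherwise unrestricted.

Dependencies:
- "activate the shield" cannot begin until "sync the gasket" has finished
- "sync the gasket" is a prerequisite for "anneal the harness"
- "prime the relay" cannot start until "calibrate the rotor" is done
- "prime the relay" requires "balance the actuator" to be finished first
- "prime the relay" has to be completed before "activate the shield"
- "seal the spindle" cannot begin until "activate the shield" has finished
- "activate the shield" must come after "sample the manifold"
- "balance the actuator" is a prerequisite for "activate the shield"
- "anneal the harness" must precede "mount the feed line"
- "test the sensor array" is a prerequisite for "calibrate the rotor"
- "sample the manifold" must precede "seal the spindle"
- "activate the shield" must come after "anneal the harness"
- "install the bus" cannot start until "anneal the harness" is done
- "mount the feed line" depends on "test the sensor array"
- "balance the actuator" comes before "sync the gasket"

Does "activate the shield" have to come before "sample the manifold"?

No

The constraints actually force "sample the manifold" before "activate the shield" (via "sample the manifold" → "activate the shield"), not the other way around.
So "activate the shield" never precedes "sample the manifold".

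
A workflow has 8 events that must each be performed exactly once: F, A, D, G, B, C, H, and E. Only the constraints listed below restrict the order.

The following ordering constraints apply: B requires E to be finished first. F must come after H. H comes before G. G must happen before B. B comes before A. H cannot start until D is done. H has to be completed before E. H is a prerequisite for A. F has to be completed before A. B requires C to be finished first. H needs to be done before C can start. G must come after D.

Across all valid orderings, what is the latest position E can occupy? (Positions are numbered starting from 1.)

6

The events that are forced after E, directly or by a chain of constraints, are A, B. That's 2 events.
With 2 mandatory successors out of 8 events total, the latest slot for E is 8−2 = 6, and it's reachable by doing all non-successors before E.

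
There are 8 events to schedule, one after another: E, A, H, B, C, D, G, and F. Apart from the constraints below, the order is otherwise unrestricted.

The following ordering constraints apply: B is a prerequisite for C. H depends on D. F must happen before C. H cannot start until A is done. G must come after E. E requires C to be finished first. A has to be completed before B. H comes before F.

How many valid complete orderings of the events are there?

The events with no prerequisites are A, D; any of them can be placed first.
Systematically extending each partial ordering one event at a time and counting, there are 7 complete orderings.

7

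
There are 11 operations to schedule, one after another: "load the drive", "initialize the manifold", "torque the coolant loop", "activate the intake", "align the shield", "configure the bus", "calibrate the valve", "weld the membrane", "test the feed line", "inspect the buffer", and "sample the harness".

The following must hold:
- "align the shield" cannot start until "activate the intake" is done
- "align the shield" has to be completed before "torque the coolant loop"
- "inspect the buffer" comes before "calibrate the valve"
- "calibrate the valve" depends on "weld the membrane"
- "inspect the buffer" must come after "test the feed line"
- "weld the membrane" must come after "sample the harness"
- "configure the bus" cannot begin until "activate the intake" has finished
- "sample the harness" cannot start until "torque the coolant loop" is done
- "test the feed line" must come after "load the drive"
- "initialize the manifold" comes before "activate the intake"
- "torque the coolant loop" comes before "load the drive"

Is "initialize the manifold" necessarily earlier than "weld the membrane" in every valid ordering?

Tracing the constraints gives a chain: "initialize the manifold" → "activate the intake" → "align the shield" → "torque the coolant loop" → "sample the harness" → "weld the membrane".
Hence "initialize the manifold" necessarily comes before "weld the membrane".

Yes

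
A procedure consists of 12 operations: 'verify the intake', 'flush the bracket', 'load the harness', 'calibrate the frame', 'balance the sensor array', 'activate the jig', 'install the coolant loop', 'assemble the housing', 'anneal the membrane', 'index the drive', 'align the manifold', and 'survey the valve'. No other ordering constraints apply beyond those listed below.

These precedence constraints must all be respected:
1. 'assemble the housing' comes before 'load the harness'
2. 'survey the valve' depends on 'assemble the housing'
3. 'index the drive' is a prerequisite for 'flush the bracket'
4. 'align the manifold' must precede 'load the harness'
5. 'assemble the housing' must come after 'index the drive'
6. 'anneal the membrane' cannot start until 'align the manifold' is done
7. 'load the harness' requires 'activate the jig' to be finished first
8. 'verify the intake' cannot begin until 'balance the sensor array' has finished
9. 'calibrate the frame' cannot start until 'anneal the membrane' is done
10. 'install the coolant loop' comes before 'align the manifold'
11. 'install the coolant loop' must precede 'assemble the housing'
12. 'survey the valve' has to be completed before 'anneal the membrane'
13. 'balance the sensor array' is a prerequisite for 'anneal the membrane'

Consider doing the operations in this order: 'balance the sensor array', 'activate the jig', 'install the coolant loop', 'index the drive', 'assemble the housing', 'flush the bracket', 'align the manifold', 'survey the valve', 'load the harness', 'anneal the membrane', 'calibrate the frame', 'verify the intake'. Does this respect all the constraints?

Going through the constraints one by one, each required predecessor appears earlier in the sequence than its dependent — e.g. 'balance the sensor array' (position 1) is before 'verify the intake' (position 12), as required.

Yes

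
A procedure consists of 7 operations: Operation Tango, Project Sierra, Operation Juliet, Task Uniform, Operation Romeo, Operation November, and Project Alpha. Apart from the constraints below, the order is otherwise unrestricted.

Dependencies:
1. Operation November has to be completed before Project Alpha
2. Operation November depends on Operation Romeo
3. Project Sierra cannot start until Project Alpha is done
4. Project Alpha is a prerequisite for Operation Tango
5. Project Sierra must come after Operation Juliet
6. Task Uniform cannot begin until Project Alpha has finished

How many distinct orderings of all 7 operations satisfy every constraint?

The operations with no prerequisites are Operation Juliet, Operation Romeo; any of them can be placed first.
Systematically extending each partial ordering one operation at a time and counting, there are 30 complete orderings.

30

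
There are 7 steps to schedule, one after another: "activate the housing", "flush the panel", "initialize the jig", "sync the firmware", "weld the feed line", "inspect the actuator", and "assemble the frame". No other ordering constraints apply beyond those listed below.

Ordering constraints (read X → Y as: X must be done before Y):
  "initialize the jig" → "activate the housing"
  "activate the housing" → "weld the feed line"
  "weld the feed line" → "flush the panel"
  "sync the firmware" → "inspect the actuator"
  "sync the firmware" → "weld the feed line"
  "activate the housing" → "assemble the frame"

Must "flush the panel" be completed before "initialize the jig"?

In fact the dependencies run the other way: "initialize the jig" → "activate the housing" → "weld the feed line" → "flush the panel".
So "flush the panel" does not have to come before "initialize the jig" — it cannot.

No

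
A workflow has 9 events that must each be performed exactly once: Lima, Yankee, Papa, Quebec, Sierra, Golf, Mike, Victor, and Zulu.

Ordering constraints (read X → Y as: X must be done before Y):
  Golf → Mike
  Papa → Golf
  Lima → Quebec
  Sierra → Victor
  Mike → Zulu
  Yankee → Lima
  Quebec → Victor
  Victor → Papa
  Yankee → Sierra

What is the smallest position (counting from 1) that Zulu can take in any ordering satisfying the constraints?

9

Every event that must precede Zulu has to come before it. Tracing all chains that end at Zulu, those events are: Lima, Yankee, Papa, Quebec, Sierra, Golf, Mike, Victor — 8 in total.
With 8 mandatory predecessors, the earliest Zulu can sit is position 8+1 = 9, and placing just those 8 first achieves it.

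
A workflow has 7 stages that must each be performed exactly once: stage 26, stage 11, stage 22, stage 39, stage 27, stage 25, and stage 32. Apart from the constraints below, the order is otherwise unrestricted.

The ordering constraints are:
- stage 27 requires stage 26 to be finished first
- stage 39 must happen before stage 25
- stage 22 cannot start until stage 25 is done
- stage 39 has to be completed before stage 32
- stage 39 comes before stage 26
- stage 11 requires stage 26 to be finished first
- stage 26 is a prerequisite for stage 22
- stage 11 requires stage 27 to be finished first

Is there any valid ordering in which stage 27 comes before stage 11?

The constraints force stage 27 before stage 11, so yes — every valid ordering has stage 27 earlier.

Yes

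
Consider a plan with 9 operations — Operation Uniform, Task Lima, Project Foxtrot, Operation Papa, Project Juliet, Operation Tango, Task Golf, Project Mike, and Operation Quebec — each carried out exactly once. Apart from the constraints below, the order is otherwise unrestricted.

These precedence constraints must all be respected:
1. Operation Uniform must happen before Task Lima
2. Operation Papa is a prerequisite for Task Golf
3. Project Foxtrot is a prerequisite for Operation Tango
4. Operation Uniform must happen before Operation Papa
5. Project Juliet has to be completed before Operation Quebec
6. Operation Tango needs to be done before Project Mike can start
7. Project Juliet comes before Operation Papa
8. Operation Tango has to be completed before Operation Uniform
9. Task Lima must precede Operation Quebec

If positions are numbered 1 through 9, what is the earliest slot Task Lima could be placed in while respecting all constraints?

4

Every operation that must precede Task Lima has to come before it. Tracing all chains that end at Task Lima, those operations are: Operation Uniform, Project Foxtrot, Operation Tango — 3 in total.
With 3 mandatory predecessors, the earliest Task Lima can sit is position 3+1 = 4, and placing just those 3 first achieves it.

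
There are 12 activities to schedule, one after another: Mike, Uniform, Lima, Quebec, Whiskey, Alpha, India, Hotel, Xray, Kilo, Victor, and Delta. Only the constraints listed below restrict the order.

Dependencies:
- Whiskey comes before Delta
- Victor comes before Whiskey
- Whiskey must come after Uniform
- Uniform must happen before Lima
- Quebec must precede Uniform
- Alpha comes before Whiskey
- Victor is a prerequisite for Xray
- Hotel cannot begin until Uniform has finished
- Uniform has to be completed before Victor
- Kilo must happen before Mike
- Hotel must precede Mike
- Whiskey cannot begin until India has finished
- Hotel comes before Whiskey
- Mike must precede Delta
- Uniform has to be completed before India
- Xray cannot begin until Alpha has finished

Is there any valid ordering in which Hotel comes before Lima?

Yes

The constraints leave Hotel and Lima unordered relative to each other; nothing requires Lima earlier.
That means at least one valid schedule has Hotel before Lima.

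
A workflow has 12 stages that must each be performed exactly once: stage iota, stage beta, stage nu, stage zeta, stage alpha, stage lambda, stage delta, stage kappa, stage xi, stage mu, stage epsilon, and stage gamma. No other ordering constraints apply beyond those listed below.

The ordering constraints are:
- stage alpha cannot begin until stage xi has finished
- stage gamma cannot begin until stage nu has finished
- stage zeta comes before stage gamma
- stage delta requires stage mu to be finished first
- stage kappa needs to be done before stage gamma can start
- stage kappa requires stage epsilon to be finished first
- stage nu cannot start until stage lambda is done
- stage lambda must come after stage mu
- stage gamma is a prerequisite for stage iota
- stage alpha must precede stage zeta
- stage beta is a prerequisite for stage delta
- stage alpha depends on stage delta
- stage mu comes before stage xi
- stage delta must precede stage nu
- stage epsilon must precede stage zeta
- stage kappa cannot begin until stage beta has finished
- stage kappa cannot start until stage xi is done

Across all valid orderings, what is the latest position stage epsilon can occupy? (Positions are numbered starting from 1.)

8

Every stage that must follow stage epsilon has to come after it. Tracing all chains starting from stage epsilon, those stages are: stage iota, stage zeta, stage kappa, stage gamma — 4 in total.
So at least 4 stages follow stage epsilon, putting stage epsilon no later than position 8. That position is achievable by scheduling everything else first.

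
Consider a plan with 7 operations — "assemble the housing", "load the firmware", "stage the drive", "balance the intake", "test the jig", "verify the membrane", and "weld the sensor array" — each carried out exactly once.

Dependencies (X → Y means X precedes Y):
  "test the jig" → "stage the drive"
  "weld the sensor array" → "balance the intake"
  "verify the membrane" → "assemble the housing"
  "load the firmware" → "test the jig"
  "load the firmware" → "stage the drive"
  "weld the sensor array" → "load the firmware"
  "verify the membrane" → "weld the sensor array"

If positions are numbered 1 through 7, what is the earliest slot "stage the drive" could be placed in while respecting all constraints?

Every operation that must precede "stage the drive" has to come before it. Tracing all chains that end at "stage the drive", those operations are: "load the firmware", "test the jig", "verify the membrane", "weld the sensor array" — 4 in total.
So at minimum 4 operations come before "stage the drive", putting "stage the drive" no earlier than position 5. That position is achievable by scheduling exactly those predecessors first.

5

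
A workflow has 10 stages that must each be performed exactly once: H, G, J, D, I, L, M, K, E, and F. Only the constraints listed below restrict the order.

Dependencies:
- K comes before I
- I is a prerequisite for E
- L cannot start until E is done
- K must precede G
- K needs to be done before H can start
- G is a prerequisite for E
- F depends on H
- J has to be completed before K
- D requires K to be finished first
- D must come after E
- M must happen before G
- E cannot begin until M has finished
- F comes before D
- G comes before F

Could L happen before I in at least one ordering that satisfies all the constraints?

No

There is a dependency chain I → E → L, so L always comes after I.
Hence L can never be scheduled before I.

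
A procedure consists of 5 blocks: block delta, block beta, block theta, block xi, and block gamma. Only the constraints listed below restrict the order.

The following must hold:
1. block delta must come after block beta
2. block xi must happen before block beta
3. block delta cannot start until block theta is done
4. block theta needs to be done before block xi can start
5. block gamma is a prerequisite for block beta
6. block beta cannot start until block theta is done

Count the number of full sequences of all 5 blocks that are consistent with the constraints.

The blocks with no prerequisites are block theta, block gamma; any of them can be placed first.
Enumerating by repeatedly choosing an available block (one whose prerequisites are all placed) gives 3 distinct complete orderings.

3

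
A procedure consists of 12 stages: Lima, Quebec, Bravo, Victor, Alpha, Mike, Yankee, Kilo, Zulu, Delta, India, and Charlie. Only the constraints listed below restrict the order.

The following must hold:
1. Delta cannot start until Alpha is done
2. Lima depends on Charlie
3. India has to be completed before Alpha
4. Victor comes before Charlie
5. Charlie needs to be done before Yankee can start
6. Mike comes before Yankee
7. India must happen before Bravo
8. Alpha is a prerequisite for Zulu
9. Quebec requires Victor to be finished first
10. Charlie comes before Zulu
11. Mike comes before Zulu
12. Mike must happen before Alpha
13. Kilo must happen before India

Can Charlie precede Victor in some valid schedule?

Following Victor → Charlie, Victor must precede Charlie in every valid ordering.
So no valid ordering can have Charlie before Victor.

No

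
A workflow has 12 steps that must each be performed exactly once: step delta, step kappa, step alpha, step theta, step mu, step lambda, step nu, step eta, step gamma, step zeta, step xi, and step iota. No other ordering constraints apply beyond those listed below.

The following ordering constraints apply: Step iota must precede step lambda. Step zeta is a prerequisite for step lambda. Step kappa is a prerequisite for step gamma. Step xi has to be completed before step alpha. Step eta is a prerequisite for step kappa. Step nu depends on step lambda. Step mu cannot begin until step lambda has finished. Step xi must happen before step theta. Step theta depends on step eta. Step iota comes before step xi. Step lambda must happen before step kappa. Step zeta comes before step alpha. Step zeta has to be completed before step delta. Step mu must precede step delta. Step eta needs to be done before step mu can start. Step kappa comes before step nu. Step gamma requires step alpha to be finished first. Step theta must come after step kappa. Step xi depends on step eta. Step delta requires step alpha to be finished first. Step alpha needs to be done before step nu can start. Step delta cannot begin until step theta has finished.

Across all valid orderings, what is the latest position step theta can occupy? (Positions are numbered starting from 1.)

11

The only step forced after step theta (directly or by a chain) is step delta.
So at least 1 step follows step theta, putting step theta no later than position 11. That position is achievable by scheduling everything else first.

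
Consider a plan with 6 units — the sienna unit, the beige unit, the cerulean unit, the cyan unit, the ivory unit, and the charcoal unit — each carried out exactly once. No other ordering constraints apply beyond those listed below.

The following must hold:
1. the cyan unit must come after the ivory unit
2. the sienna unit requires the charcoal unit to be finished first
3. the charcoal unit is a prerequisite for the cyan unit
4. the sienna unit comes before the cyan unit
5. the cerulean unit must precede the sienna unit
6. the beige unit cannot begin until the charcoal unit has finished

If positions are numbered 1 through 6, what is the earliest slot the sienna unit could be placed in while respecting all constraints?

Working backwards through the constraints from the sienna unit, its full set of required predecessors is the cerulean unit, the charcoal unit — 2 of them.
So at minimum 2 units come before the sienna unit, putting the sienna unit no earlier than position 3. That position is achievable by scheduling exactly those predecessors first.

3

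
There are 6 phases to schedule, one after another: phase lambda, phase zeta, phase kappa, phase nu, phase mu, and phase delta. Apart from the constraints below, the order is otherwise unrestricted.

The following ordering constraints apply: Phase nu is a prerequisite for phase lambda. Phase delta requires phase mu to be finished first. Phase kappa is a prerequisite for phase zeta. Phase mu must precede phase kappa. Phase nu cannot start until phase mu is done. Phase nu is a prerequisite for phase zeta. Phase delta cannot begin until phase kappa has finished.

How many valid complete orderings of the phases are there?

16

Only phase mu has no prerequisites, so it must go first.
Systematically extending each partial ordering one phase at a time and counting, there are 16 complete orderings.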